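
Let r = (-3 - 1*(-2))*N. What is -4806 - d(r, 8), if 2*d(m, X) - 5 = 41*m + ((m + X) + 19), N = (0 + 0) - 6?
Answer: -4948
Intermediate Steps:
N = -6 (N = 0 - 6 = -6)
r = 6 (r = (-3 - 1*(-2))*(-6) = (-3 + 2)*(-6) = -1*(-6) = 6)
d(m, X) = 12 + X/2 + 21*m (d(m, X) = 5/2 + (41*m + ((m + X) + 19))/2 = 5/2 + (41*m + ((X + m) + 19))/2 = 5/2 + (41*m + (19 + X + m))/2 = 5/2 + (19 + X + 42*m)/2 = 5/2 + (19/2 + X/2 + 21*m) = 12 + X/2 + 21*m)
-4806 - d(r, 8) = -4806 - (12 + (½)*8 + 21*6) = -4806 - (12 + 4 + 126) = -4806 - 1*142 = -4806 - 142 = -4948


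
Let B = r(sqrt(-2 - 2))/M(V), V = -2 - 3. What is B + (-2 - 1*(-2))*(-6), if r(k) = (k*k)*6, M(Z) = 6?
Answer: -4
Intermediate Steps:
V = -5
r(k) = 6*k**2 (r(k) = k**2*6 = 6*k**2)
B = -4 (B = (6*(sqrt(-2 - 2))**2)/6 = (6*(sqrt(-4))**2)*(1/6) = (6*(2*I)**2)*(1/6) = (6*(-4))*(1/6) = -24*1/6 = -4)
B + (-2 - 1*(-2))*(-6) = -4 + (-2 - 1*(-2))*(-6) = -4 + (-2 + 2)*(-6) = -4 + 0*(-6) = -4 + 0 = -4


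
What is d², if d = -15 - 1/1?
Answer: 256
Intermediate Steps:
d = -16 (d = -15 - 1*1 = -15 - 1 = -16)
d² = (-16)² = 256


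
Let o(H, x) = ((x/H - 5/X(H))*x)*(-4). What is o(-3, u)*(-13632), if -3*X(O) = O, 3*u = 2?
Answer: -1708544/9 ≈ -1.8984e+5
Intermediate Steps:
u = ⅔ (u = (⅓)*2 = ⅔ ≈ 0.66667)
X(O) = -O/3
o(H, x) = -4*x*(15/H + x/H) (o(H, x) = ((x/H - 5*(-3/H))*x)*(-4) = ((x/H - (-15)/H)*x)*(-4) = ((x/H + 15/H)*x)*(-4) = ((15/H + x/H)*x)*(-4) = (x*(15/H + x/H))*(-4) = -4*x*(15/H + x/H))
o(-3, u)*(-13632) = (4*(⅔)*(-15 - 1*⅔)/(-3))*(-13632) = (4*(⅔)*(-⅓)*(-15 - ⅔))*(-13632) = (4*(⅔)*(-⅓)*(-47/3))*(-13632) = (376/27)*(-13632) = -1708544/9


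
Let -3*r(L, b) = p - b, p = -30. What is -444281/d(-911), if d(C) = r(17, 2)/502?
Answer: -334543593/16 ≈ -2.0909e+7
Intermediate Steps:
r(L, b) = 10 + b/3 (r(L, b) = -(-30 - b)/3 = 10 + b/3)
d(C) = 16/753 (d(C) = (10 + (⅓)*2)/502 = (10 + ⅔)*(1/502) = (32/3)*(1/502) = 16/753)
-444281/d(-911) = -444281/16/753 = -444281*753/16 = -334543593/16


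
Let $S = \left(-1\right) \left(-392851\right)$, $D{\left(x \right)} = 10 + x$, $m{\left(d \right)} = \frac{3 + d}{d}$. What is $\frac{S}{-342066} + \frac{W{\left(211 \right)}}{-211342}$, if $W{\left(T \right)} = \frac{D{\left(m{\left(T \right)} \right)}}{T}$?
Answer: $- \frac{1848198801533633}{1609276380309006} \approx -1.1485$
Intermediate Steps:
$m{\left(d \right)} = \frac{3 + d}{d}$
$W{\left(T \right)} = \frac{10 + \frac{3 + T}{T}}{T}$
$S = 392851$
$\frac{S}{-342066} + \frac{W{\left(211 \right)}}{-211342} = \frac{392851}{-342066} + \frac{\frac{1}{44521} \left(3 + 11 \cdot 211\right)}{-211342} = 392851 \left(- \frac{1}{342066}\right) + \frac{3 + 2321}{44521} \left(- \frac{1}{211342}\right) = - \frac{392851}{342066} + \frac{1}{44521} \cdot 2324 \left(- \frac{1}{211342}\right) = - \frac{392851}{342066} + \frac{2324}{44521} \left(- \frac{1}{211342}\right) = - \frac{392851}{342066} - \frac{1162}{4704578591} = - \frac{1848198801533633}{1609276380309006}$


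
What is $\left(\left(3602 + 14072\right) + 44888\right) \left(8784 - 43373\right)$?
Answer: $-2163957018$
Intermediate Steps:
$\left(\left(3602 + 14072\right) + 44888\right) \left(8784 - 43373\right) = \left(17674 + 44888\right) \left(-34589\right) = 62562 \left(-34589\right) = -2163957018$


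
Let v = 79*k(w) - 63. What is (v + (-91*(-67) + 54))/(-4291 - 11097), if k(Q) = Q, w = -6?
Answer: -2807/7694 ≈ -0.36483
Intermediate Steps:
v = -537 (v = 79*(-6) - 63 = -474 - 63 = -537)
(v + (-91*(-67) + 54))/(-4291 - 11097) = (-537 + (-91*(-67) + 54))/(-4291 - 11097) = (-537 + (6097 + 54))/(-15388) = (-537 + 6151)*(-1/15388) = 5614*(-1/15388) = -2807/7694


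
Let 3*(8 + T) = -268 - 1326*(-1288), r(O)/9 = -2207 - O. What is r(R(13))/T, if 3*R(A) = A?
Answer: -29853/853798 ≈ -0.034965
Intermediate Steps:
R(A) = A/3
r(O) = -19863 - 9*O (r(O) = 9*(-2207 - O) = -19863 - 9*O)
T = 1707596/3 (T = -8 + (-268 - 1326*(-1288))/3 = -8 + (-268 + 1707888)/3 = -8 + (1/3)*1707620 = -8 + 1707620/3 = 1707596/3 ≈ 5.6920e+5)
r(R(13))/T = (-19863 - 3*13)/(1707596/3) = (-19863 - 9*13/3)*(3/1707596) = (-19863 - 39)*(3/1707596) = -19902*3/1707596 = -29853/853798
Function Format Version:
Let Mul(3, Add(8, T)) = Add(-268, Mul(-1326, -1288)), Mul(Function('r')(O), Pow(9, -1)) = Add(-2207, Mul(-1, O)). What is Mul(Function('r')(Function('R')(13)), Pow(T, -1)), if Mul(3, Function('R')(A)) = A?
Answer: Rational(-29853, 853798) ≈ -0.034965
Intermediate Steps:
Function('R')(A) = Mul(Rational(1, 3), A)
Function('r')(O) = Add(-19863, Mul(-9, O)) (Function('r')(O) = Mul(9, Add(-2207, Mul(-1, O))) = Add(-19863, Mul(-9, O)))
T = Rational(1707596, 3) (T = Add(-8, Mul(Rational(1, 3), Add(-268, Mul(-1326, -1288)))) = Add(-8, Mul(Rational(1, 3), Add(-268, 1707888))) = Add(-8, Mul(Rational(1, 3), 1707620)) = Add(-8, Rational(1707620, 3)) = Rational(1707596, 3) ≈ 5.6920e+5)
Mul(Function('r')(Function('R')(13)), Pow(T, -1)) = Mul(Add(-19863, Mul(-9, Mul(Rational(1, 3), 13))), Pow(Rational(1707596, 3), -1)) = Mul(Add(-19863, Mul(-9, Rational(13, 3))), Rational(3, 1707596)) = Mul(Add(-19863, -39), Rational(3, 1707596)) = Mul(-19902, Rational(3, 1707596)) = Rational(-29853, 853798)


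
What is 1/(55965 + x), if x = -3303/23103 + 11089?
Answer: 2567/172127251 ≈ 1.4913e-5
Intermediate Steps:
x = 28465096/2567 (x = -3303*1/23103 + 11089 = -367/2567 + 11089 = 28465096/2567 ≈ 11089.)
1/(55965 + x) = 1/(55965 + 28465096/2567) = 1/(172127251/2567) = 2567/172127251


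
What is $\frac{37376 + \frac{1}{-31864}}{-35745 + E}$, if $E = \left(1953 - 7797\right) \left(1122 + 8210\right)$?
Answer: $- \frac{1190948863}{1738880710392} \approx -0.00068489$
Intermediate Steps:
$E = -54536208$ ($E = \left(-5844\right) 9332 = -54536208$)
$\frac{37376 + \frac{1}{-31864}}{-35745 + E} = \frac{37376 + \frac{1}{-31864}}{-35745 - 54536208} = \frac{37376 - \frac{1}{31864}}{-54571953} = \frac{1190948863}{31864} \left(- \frac{1}{54571953}\right) = - \frac{1190948863}{1738880710392}$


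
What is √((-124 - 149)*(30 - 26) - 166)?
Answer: I*√1258 ≈ 35.468*I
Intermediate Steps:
√((-124 - 149)*(30 - 26) - 166) = √(-273*4 - 166) = √(-1092 - 166) = √(-1258) = I*√1258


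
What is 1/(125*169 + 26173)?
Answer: 1/47298 ≈ 2.1143e-5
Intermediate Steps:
1/(125*169 + 26173) = 1/(21125 + 26173) = 1/47298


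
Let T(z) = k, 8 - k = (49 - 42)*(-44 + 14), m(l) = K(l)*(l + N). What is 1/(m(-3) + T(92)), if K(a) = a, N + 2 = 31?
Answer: 1/140 ≈ 0.0071429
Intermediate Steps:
N = 29 (N = -2 + 31 = 29)
m(l) = l*(29 + l) (m(l) = l*(l + 29) = l*(29 + l))
k = 218 (k = 8 - (49 - 42)*(-44 + 14) = 8 - 7*(-30) = 8 - 1*(-210) = 8 + 210 = 218)
T(z) = 218
1/(m(-3) + T(92)) = 1/(-3*(29 - 3) + 218) = 1/(-3*26 + 218) = 1/(-78 + 218) = 1/140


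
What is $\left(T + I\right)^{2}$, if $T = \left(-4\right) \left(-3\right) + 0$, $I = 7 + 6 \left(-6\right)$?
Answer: $289$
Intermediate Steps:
$I = -29$ ($I = 7 - 36 = -29$)
$T = 12$ ($T = 12 + 0 = 12$)
$\left(T + I\right)^{2} = \left(12 - 29\right)^{2} = \left(-17\right)^{2} = 289$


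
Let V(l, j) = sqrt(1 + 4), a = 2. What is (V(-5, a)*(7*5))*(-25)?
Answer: -875*sqrt(5) ≈ -1956.6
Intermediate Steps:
V(l, j) = sqrt(5)
(V(-5, a)*(7*5))*(-25) = (sqrt(5)*(7*5))*(-25) = (sqrt(5)*35)*(-25) = (35*sqrt(5))*(-25) = -875*sqrt(5)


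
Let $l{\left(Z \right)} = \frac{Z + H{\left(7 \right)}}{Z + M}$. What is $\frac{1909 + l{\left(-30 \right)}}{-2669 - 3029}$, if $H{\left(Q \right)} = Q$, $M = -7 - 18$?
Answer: $- \frac{52509}{156695} \approx -0.3351$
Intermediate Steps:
$M = -25$ ($M = -7 - 18 = -25$)
$l{\left(Z \right)} = \frac{7 + Z}{-25 + Z}$ ($l{\left(Z \right)} = \frac{Z + 7}{Z - 25} = \frac{7 + Z}{-25 + Z}$)
$\frac{1909 + l{\left(-30 \right)}}{-2669 - 3029} = \frac{1909 + \frac{7 - 30}{-25 - 30}}{-2669 - 3029} = \frac{1909 + \frac{1}{-55} \left(-23\right)}{-5698} = \left(1909 - - \frac{23}{55}\right) \left(- \frac{1}{5698}\right) = \left(1909 + \frac{23}{55}\right) \left(- \frac{1}{5698}\right) = \frac{105018}{55} \left(- \frac{1}{5698}\right) = - \frac{52509}{156695}$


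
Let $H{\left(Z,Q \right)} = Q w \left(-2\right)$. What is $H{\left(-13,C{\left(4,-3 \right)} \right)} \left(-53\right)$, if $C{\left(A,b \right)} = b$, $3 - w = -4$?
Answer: $-2226$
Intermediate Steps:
$w = 7$ ($w = 3 - -4 = 3 + 4 = 7$)
$H{\left(Z,Q \right)} = - 14 Q$ ($H{\left(Z,Q \right)} = Q 7 \left(-2\right) = 7 Q \left(-2\right) = - 14 Q$)
$H{\left(-13,C{\left(4,-3 \right)} \right)} \left(-53\right) = \left(-14\right) \left(-3\right) \left(-53\right) = 42 \left(-53\right) = -2226$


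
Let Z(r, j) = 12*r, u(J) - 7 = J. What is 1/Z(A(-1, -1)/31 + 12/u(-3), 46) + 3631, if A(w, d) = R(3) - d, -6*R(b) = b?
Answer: 4074013/1122 ≈ 3631.0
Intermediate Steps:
R(b) = -b/6
u(J) = 7 + J
A(w, d) = -½ - d (A(w, d) = -⅙*3 - d = -½ - d)
1/Z(A(-1, -1)/31 + 12/u(-3), 46) + 3631 = 1/(12*((-½ - 1*(-1))/31 + 12/(7 - 3))) + 3631 = 1/(12*((-½ + 1)*(1/31) + 12/4)) + 3631 = 1/(12*((½)*(1/31) + 12*(¼))) + 3631 = 1/(12*(1/62 + 3)) + 3631 = 1/(12*(187/62)) + 3631 = 1/(1122/31) + 3631 = 31/1122 + 3631 = 4074013/1122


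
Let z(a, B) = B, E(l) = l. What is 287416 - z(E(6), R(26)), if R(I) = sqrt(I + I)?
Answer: 287416 - 2*sqrt(13) ≈ 2.8741e+5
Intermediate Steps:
R(I) = sqrt(2)*sqrt(I) (R(I) = sqrt(2*I) = sqrt(2)*sqrt(I))
287416 - z(E(6), R(26)) = 287416 - sqrt(2)*sqrt(26) = 287416 - 2*sqrt(13)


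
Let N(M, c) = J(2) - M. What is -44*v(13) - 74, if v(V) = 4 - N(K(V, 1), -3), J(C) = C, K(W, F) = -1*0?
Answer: -162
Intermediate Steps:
K(W, F) = 0
N(M, c) = 2 - M
v(V) = 2 (v(V) = 4 - (2 - 1*0) = 4 - (2 + 0) = 4 - 1*2 = 4 - 2 = 2)
-44*v(13) - 74 = -44*2 - 74 = -88 - 74 = -162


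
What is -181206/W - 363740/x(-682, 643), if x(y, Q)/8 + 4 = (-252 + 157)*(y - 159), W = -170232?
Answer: 1122784181/2266667452 ≈ 0.49535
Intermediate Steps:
x(y, Q) = 120808 - 760*y (x(y, Q) = -32 + 8*((-252 + 157)*(y - 159)) = -32 + 8*(-95*(-159 + y)) = -32 + 8*(15105 - 95*y) = -32 + (120840 - 760*y) = 120808 - 760*y)
-181206/W - 363740/x(-682, 643) = -181206/(-170232) - 363740/(120808 - 760*(-682)) = -181206*(-1/170232) - 363740/(120808 + 518320) = 30201/28372 - 363740/639128 = 30201/28372 - 363740*1/639128 = 30201/28372 - 90935/159782 = 1122784181/2266667452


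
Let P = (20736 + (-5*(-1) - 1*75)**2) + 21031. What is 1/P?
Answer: 1/46667 ≈ 2.1428e-5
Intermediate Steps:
P = 46667 (P = (20736 + (5 - 75)**2) + 21031 = (20736 + (-70)**2) + 21031 = (20736 + 4900) + 21031 = 25636 + 21031 = 46667)
1/P = 1/46667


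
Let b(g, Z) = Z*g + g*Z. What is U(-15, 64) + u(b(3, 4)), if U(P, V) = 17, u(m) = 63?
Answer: 80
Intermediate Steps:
b(g, Z) = 2*Z*g (b(g, Z) = Z*g + Z*g = 2*Z*g)
U(-15, 64) + u(b(3, 4)) = 17 + 63 = 80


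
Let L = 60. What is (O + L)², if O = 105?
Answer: 27225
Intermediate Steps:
(O + L)² = (105 + 60)² = 165² = 27225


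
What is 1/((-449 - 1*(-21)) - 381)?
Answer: -1/809 ≈ -0.0012361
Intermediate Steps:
1/((-449 - 1*(-21)) - 381) = 1/((-449 + 21) - 381) = 1/(-428 - 381) = 1/(-809) = -1/809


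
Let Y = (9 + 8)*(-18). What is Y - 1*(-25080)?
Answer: 24774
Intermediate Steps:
Y = -306 (Y = 17*(-18) = -306)
Y - 1*(-25080) = -306 - 1*(-25080) = -306 + 25080 = 24774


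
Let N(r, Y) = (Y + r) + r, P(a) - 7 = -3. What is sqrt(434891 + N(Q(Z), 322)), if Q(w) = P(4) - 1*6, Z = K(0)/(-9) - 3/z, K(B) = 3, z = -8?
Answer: sqrt(435209) ≈ 659.70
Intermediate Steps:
P(a) = 4 (P(a) = 7 - 3 = 4)
Z = 1/24 (Z = 3/(-9) - 3/(-8) = 3*(-1/9) - 3*(-1/8) = -1/3 + 3/8 = 1/24 ≈ 0.041667)
Q(w) = -2 (Q(w) = 4 - 1*6 = 4 - 6 = -2)
N(r, Y) = Y + 2*r
sqrt(434891 + N(Q(Z), 322)) = sqrt(434891 + (322 + 2*(-2))) = sqrt(434891 + (322 - 4)) = sqrt(434891 + 318) = sqrt(435209)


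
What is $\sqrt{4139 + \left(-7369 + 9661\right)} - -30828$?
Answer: $30828 + \sqrt{6431} \approx 30908.0$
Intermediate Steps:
$\sqrt{4139 + \left(-7369 + 9661\right)} - -30828 = \sqrt{4139 + 2292} + 30828 = \sqrt{6431} + 30828 = 30828 + \sqrt{6431}$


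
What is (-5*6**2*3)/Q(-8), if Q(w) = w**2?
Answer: -135/16 ≈ -8.4375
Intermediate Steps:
(-5*6**2*3)/Q(-8) = (-5*6**2*3)/((-8)**2) = (-5*36*3)/64 = -180*3*(1/64) = -540*1/64 = -135/16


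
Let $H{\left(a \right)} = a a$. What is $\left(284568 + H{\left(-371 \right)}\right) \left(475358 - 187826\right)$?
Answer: $121398598188$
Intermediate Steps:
$H{\left(a \right)} = a^{2}$
$\left(284568 + H{\left(-371 \right)}\right) \left(475358 - 187826\right) = \left(284568 + \left(-371\right)^{2}\right) \left(475358 - 187826\right) = \left(284568 + 137641\right) 287532 = 422209 \cdot 287532 = 121398598188$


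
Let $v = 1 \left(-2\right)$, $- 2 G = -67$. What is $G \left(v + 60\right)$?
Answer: $1943$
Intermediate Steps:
$G = \frac{67}{2}$ ($G = \left(- \frac{1}{2}\right) \left(-67\right) = \frac{67}{2} \approx 33.5$)
$v = -2$
$G \left(v + 60\right) = \frac{67 \left(-2 + 60\right)}{2} = \frac{67}{2} \cdot 58 = 1943$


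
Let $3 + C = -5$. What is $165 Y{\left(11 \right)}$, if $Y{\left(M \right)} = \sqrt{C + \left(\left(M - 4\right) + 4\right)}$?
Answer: $165 \sqrt{3} \approx 285.79$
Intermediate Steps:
$C = -8$ ($C = -3 - 5 = -8$)
$Y{\left(M \right)} = \sqrt{-8 + M}$ ($Y{\left(M \right)} = \sqrt{-8 + \left(\left(M - 4\right) + 4\right)} = \sqrt{-8 + \left(\left(-4 + M\right) + 4\right)} = \sqrt{-8 + M}$)
$165 Y{\left(11 \right)} = 165 \sqrt{-8 + 11} = 165 \sqrt{3}$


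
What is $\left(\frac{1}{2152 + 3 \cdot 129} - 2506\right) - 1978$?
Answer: $- \frac{11384875}{2539} \approx -4484.0$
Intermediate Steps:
$\left(\frac{1}{2152 + 3 \cdot 129} - 2506\right) - 1978 = \left(\frac{1}{2152 + 387} - 2506\right) - 1978 = \left(\frac{1}{2539} - 2506\right) - 1978 = - \frac{6362733}{2539} - 1978 = - \frac{11384875}{2539}$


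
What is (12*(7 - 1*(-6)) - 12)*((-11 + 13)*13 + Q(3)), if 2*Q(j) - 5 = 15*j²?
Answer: 13824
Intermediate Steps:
Q(j) = 5/2 + 15*j²/2 (Q(j) = 5/2 + (15*j²)/2 = 5/2 + 15*j²/2)
(12*(7 - 1*(-6)) - 12)*((-11 + 13)*13 + Q(3)) = (12*(7 - 1*(-6)) - 12)*((-11 + 13)*13 + (5/2 + (15/2)*3²)) = (12*(7 + 6) - 12)*(2*13 + (5/2 + (15/2)*9)) = (12*13 - 12)*(26 + (5/2 + 135/2)) = (156 - 12)*(26 + 70) = 144*96 = 13824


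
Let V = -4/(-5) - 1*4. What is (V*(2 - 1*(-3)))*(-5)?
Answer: 80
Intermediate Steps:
V = -16/5 (V = -4*(-1/5) - 4 = 4/5 - 4 = -16/5 ≈ -3.2000)
(V*(2 - 1*(-3)))*(-5) = -16*(2 - 1*(-3))/5*(-5) = -16*(2 + 3)/5*(-5) = -16/5*5*(-5) = -16*(-5) = 80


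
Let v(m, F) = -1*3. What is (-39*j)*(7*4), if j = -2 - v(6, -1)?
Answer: -1092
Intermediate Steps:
v(m, F) = -3
j = 1 (j = -2 - 1*(-3) = -2 + 3 = 1)
(-39*j)*(7*4) = (-39*1)*(7*4) = -39*28 = -1092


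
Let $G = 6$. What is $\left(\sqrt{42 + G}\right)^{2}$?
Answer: $48$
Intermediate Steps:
$\left(\sqrt{42 + G}\right)^{2} = \left(\sqrt{42 + 6}\right)^{2} = \left(\sqrt{48}\right)^{2} = \left(4 \sqrt{3}\right)^{2} = 48$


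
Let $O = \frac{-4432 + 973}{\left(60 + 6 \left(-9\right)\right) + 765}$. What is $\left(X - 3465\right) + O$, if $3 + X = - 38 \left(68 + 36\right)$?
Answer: $- \frac{1908093}{257} \approx -7424.5$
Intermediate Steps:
$O = - \frac{1153}{257}$ ($O = - \frac{3459}{\left(60 - 54\right) + 765} = - \frac{3459}{6 + 765} = - \frac{3459}{771} = \left(-3459\right) \frac{1}{771} = - \frac{1153}{257} \approx -4.4864$)
$X = -3955$ ($X = -3 - 38 \left(68 + 36\right) = -3 - 3952 = -3955$)
$\left(X - 3465\right) + O = \left(-3955 - 3465\right) - \frac{1153}{257} = -7420 - \frac{1153}{257} = - \frac{1908093}{257}$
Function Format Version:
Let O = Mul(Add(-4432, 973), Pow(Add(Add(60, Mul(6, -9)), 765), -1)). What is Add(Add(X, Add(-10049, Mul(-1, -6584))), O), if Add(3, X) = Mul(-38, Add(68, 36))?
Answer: Rational(-1908093, 257) ≈ -7424.5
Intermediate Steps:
O = Rational(-1153, 257) (O = Mul(-3459, Pow(Add(Add(60, -54), 765), -1)) = Mul(-3459, Pow(Add(6, 765), -1)) = Mul(-3459, Pow(771, -1)) = Mul(-3459, Rational(1, 771)) = Rational(-1153, 257) ≈ -4.4864)
X = -3955 (X = Add(-3, Mul(-38, Add(68, 36))) = Add(-3, Mul(-38, 104)) = Add(-3, -3952) = -3955)
Add(Add(X, Add(-10049, Mul(-1, -6584))), O) = Add(Add(-3955, Add(-10049, Mul(-1, -6584))), Rational(-1153, 257)) = Add(Add(-3955, Add(-10049, 6584)), Rational(-1153, 257)) = Add(Add(-3955, -3465), Rational(-1153, 257)) = Add(-7420, Rational(-1153, 257)) = Rational(-1908093, 257)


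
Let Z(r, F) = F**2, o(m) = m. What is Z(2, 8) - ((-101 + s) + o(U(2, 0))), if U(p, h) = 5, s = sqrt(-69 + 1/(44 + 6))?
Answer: 160 - I*sqrt(6898)/10 ≈ 160.0 - 8.3054*I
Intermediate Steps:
s = I*sqrt(6898)/10 (s = sqrt(-69 + 1/50) = sqrt(-3449/50) = I*sqrt(6898)/10 ≈ 8.3054*I)
Z(2, 8) - ((-101 + s) + o(U(2, 0))) = 8**2 - ((-101 + I*sqrt(6898)/10) + 5) = 64 - (-96 + I*sqrt(6898)/10) = 64 + (96 - I*sqrt(6898)/10) = 160 - I*sqrt(6898)/10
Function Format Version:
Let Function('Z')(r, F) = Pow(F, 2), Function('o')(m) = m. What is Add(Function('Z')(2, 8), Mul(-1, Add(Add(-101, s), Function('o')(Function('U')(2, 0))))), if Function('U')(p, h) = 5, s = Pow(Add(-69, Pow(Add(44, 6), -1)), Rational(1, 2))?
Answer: Add(160, Mul(Rational(-1, 10), I, Pow(6898, Rational(1, 2)))) ≈ Add(160.00, Mul(-8.3054, I))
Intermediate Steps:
s = Mul(Rational(1, 10), I, Pow(6898, Rational(1, 2))) (s = Pow(Add(-69, Pow(50, -1)), Rational(1, 2)) = Pow(Add(-69, Rational(1, 50)), Rational(1, 2)) = Pow(Rational(-3449, 50), Rational(1, 2)) = Mul(Rational(1, 10), I, Pow(6898, Rational(1, 2))) ≈ Mul(8.3054, I))
Add(Function('Z')(2, 8), Mul(-1, Add(Add(-101, s), Function('o')(Function('U')(2, 0))))) = Add(Pow(8, 2), Mul(-1, Add(Add(-101, Mul(Rational(1, 10), I, Pow(6898, Rational(1, 2)))), 5))) = Add(64, Mul(-1, Add(-96, Mul(Rational(1, 10), I, Pow(6898, Rational(1, 2)))))) = Add(64, Add(96, Mul(Rational(-1, 10), I, Pow(6898, Rational(1, 2))))) = Add(160, Mul(Rational(-1, 10), I, Pow(6898, Rational(1, 2))))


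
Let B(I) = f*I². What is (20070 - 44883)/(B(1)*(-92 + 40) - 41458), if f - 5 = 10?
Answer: 24813/42238 ≈ 0.58746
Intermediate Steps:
f = 15 (f = 5 + 10 = 15)
B(I) = 15*I²
(20070 - 44883)/(B(1)*(-92 + 40) - 41458) = (20070 - 44883)/((15*1²)*(-92 + 40) - 41458) = -24813/((15*1)*(-52) - 41458) = -24813/(15*(-52) - 41458) = -24813/(-780 - 41458) = -24813/(-42238) = -24813*(-1/42238) = 24813/42238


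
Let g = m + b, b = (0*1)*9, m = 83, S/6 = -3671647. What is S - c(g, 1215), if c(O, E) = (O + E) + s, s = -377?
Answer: -22030803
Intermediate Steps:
S = -22029882 (S = 6*(-3671647) = -22029882)
b = 0 (b = 0*9 = 0)
g = 83 (g = 83 + 0 = 83)
c(O, E) = -377 + E + O (c(O, E) = (O + E) - 377 = (E + O) - 377 = -377 + E + O)
S - c(g, 1215) = -22029882 - (-377 + 1215 + 83) = -22029882 - 1*921 = -22029882 - 921 = -22030803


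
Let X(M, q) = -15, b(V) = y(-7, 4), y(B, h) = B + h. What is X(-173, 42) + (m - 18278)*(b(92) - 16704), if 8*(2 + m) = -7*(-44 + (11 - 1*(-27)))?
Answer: 1221264933/4 ≈ 3.0532e+8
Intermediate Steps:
b(V) = -3 (b(V) = -7 + 4 = -3)
m = 13/4 (m = -2 + (-7*(-44 + (11 - 1*(-27))))/8 = -2 + (-7*(-44 + (11 + 27)))/8 = -2 + (-7*(-44 + 38))/8 = -2 + (-7*(-6))/8 = -2 + (⅛)*42 = -2 + 21/4 = 13/4 ≈ 3.2500)
X(-173, 42) + (m - 18278)*(b(92) - 16704) = -15 + (13/4 - 18278)*(-3 - 16704) = -15 - 73099/4*(-16707) = -15 + 1221264993/4 = 1221264933/4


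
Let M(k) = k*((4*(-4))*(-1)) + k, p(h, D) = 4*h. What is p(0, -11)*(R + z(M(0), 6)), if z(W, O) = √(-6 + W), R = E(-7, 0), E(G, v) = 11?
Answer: 0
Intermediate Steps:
M(k) = 17*k (M(k) = k*(-16*(-1)) + k = k*16 + k = 16*k + k = 17*k)
R = 11
p(0, -11)*(R + z(M(0), 6)) = (4*0)*(11 + √(-6 + 17*0)) = 0*(11 + √(-6 + 0)) = 0*(11 + √(-6)) = 0*(11 + I*√6) = 0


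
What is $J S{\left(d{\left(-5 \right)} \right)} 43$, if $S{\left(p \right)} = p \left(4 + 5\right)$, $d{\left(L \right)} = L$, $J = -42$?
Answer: $81270$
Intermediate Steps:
$S{\left(p \right)} = 9 p$ ($S{\left(p \right)} = p 9 = 9 p$)
$J S{\left(d{\left(-5 \right)} \right)} 43 = - 42 \cdot 9 \left(-5\right) 43 = \left(-42\right) \left(-45\right) 43 = 1890 \cdot 43 = 81270$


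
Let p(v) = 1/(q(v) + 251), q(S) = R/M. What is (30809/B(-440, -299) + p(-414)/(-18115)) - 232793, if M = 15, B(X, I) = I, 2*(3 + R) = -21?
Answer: -630979600094266/2709275777 ≈ -2.3290e+5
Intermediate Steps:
R = -27/2 (R = -3 + (½)*(-21) = -3 - 21/2 = -27/2 ≈ -13.500)
q(S) = -9/10 (q(S) = -27/2/15 = -27/2*1/15 = -9/10)
p(v) = 10/2501 (p(v) = 1/(-9/10 + 251) = 1/(2501/10) = 10/2501)
(30809/B(-440, -299) + p(-414)/(-18115)) - 232793 = (30809/(-299) + (10/2501)/(-18115)) - 232793 = (30809*(-1/299) + (10/2501)*(-1/18115)) - 232793 = (-30809/299 - 2/9061123) - 232793 = -279164139105/2709275777 - 232793 = -630979600094266/2709275777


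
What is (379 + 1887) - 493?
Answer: 1773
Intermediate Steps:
(379 + 1887) - 493 = 2266 - 493 = 1773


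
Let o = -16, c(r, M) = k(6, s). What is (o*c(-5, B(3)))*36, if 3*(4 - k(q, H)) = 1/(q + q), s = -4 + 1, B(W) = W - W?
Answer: -2288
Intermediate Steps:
B(W) = 0
s = -3
k(q, H) = 4 - 1/(6*q) (k(q, H) = 4 - 1/(3*(q + q)) = 4 - 1/(2*q)/3 = 4 - 1/(6*q))
c(r, M) = 143/36 (c(r, M) = 4 - ⅙/6 = 4 - ⅙*⅙ = 4 - 1/36 = 143/36)
(o*c(-5, B(3)))*36 = -16*143/36*36 = -572/9*36 = -2288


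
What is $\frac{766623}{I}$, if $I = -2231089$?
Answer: $- \frac{766623}{2231089} \approx -0.34361$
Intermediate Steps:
$\frac{766623}{I} = \frac{766623}{-2231089} = 766623 \left(- \frac{1}{2231089}\right) = - \frac{766623}{2231089}$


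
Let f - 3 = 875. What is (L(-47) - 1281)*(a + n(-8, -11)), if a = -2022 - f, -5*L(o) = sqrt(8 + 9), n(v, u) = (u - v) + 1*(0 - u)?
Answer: 3704652 + 2892*sqrt(17)/5 ≈ 3.7070e+6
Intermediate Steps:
f = 878 (f = 3 + 875 = 878)
n(v, u) = -v (n(v, u) = (u - v) + 1*(-u) = (u - v) - u = -v)
L(o) = -sqrt(17)/5 (L(o) = -sqrt(8 + 9)/5 = -sqrt(17)/5)
a = -2900 (a = -2022 - 1*878 = -2022 - 878 = -2900)
(L(-47) - 1281)*(a + n(-8, -11)) = (-sqrt(17)/5 - 1281)*(-2900 - 1*(-8)) = (-1281 - sqrt(17)/5)*(-2900 + 8) = (-1281 - sqrt(17)/5)*(-2892) = 3704652 + 2892*sqrt(17)/5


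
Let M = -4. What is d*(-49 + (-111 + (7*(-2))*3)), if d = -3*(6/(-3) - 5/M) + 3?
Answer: -2121/2 ≈ -1060.5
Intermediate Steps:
d = 21/4 (d = -3*(6/(-3) - 5/(-4)) + 3 = -3*(6*(-1/3) - 5*(-1/4)) + 3 = -3*(-2 + 5/4) + 3 = -3*(-3/4) + 3 = 9/4 + 3 = 21/4 ≈ 5.2500)
d*(-49 + (-111 + (7*(-2))*3)) = 21*(-49 + (-111 + (7*(-2))*3))/4 = 21*(-49 + (-111 - 14*3))/4 = 21*(-49 + (-111 - 42))/4 = 21*(-49 - 153)/4 = (21/4)*(-202) = -2121/2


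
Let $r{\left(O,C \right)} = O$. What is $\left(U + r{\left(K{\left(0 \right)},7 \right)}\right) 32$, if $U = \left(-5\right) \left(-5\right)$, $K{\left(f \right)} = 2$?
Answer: $864$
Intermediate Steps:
$U = 25$
$\left(U + r{\left(K{\left(0 \right)},7 \right)}\right) 32 = \left(25 + 2\right) 32 = 27 \cdot 32 = 864$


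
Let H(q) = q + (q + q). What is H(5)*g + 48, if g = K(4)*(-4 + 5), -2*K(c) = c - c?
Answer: 48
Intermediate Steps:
K(c) = 0 (K(c) = -(c - c)/2 = -½*0 = 0)
g = 0 (g = 0*(-4 + 5) = 0*1 = 0)
H(q) = 3*q (H(q) = q + 2*q = 3*q)
H(5)*g + 48 = (3*5)*0 + 48 = 15*0 + 48 = 0 + 48 = 48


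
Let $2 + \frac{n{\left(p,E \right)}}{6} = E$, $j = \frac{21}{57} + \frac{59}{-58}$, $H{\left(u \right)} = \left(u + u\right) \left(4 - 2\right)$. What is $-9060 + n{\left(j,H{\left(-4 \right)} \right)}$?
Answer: $-9168$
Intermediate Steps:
$H{\left(u \right)} = 4 u$ ($H{\left(u \right)} = 2 u 2 = 4 u$)
$j = - \frac{715}{1102}$ ($j = 21 \cdot \frac{1}{57} + 59 \left(- \frac{1}{58}\right) = \frac{7}{19} - \frac{59}{58} = - \frac{715}{1102} \approx -0.64882$)
$n{\left(p,E \right)} = -12 + 6 E$
$-9060 + n{\left(j,H{\left(-4 \right)} \right)} = -9060 + \left(-12 + 6 \cdot 4 \left(-4\right)\right) = -9060 + \left(-12 + 6 \left(-16\right)\right) = -9060 - 108 = -9168$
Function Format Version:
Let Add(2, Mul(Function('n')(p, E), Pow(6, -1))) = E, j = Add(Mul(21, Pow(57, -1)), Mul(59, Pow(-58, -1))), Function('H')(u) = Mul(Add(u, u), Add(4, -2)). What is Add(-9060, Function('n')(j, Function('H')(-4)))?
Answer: -9168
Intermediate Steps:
Function('H')(u) = Mul(4, u) (Function('H')(u) = Mul(Mul(2, u), 2) = Mul(4, u))
j = Rational(-715, 1102) (j = Add(Mul(21, Rational(1, 57)), Mul(59, Rational(-1, 58))) = Add(Rational(7, 19), Rational(-59, 58)) = Rational(-715, 1102) ≈ -0.64882)
Function('n')(p, E) = Add(-12, Mul(6, E))
Add(-9060, Function('n')(j, Function('H')(-4))) = Add(-9060, Add(-12, Mul(6, Mul(4, -4)))) = Add(-9060, Add(-12, Mul(6, -16))) = Add(-9060, Add(-12, -96)) = Add(-9060, -108) = -9168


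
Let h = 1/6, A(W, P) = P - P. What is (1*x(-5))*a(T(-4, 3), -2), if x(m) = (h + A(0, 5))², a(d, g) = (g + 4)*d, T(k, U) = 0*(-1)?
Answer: 0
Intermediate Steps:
A(W, P) = 0
h = ⅙ (h = 1*(⅙) = ⅙ ≈ 0.16667)
T(k, U) = 0
a(d, g) = d*(4 + g) (a(d, g) = (4 + g)*d = d*(4 + g))
x(m) = 1/36 (x(m) = (⅙ + 0)² = (⅙)² = 1/36)
(1*x(-5))*a(T(-4, 3), -2) = (1*(1/36))*(0*(4 - 2)) = (0*2)/36 = (1/36)*0 = 0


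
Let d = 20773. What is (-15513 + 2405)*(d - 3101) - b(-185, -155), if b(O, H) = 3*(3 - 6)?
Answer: -231644567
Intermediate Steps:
b(O, H) = -9 (b(O, H) = 3*(-3) = -9)
(-15513 + 2405)*(d - 3101) - b(-185, -155) = (-15513 + 2405)*(20773 - 3101) - 1*(-9) = -13108*17672 + 9 = -231644576 + 9 = -231644567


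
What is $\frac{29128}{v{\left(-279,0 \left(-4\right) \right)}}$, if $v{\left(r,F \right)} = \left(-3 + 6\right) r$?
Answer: $- \frac{29128}{837} \approx -34.8$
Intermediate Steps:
$v{\left(r,F \right)} = 3 r$
$\frac{29128}{v{\left(-279,0 \left(-4\right) \right)}} = \frac{29128}{3 \left(-279\right)} = \frac{29128}{-837} = 29128 \left(- \frac{1}{837}\right) = - \frac{29128}{837}$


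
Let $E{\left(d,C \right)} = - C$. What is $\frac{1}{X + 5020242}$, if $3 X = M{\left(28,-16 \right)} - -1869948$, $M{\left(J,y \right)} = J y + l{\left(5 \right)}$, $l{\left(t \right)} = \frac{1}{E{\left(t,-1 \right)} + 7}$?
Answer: $\frac{24}{135441809} \approx 1.772 \cdot 10^{-7}$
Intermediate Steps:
$l{\left(t \right)} = \frac{1}{8}$ ($l{\left(t \right)} = \frac{1}{\left(-1\right) \left(-1\right) + 7} = \frac{1}{1 + 7} = \frac{1}{8}$)
$M{\left(J,y \right)} = \frac{1}{8} + J y$ ($M{\left(J,y \right)} = J y + \frac{1}{8} = \frac{1}{8} + J y$)
$X = \frac{14956001}{24}$ ($X = \frac{\left(\frac{1}{8} + 28 \left(-16\right)\right) - -1869948}{3} = \frac{\left(\frac{1}{8} - 448\right) + 1869948}{3} = \frac{- \frac{3583}{8} + 1869948}{3} = \frac{1}{3} \cdot \frac{14956001}{8} = \frac{14956001}{24} \approx 6.2317 \cdot 10^{5}$)
$\frac{1}{X + 5020242} = \frac{1}{\frac{14956001}{24} + 5020242} = \frac{1}{\frac{135441809}{24}} = \frac{24}{135441809}$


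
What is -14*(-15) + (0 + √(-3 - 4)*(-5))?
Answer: 210 - 5*I*√7 ≈ 210.0 - 13.229*I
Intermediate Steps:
-14*(-15) + (0 + √(-3 - 4)*(-5)) = 210 + (0 + √(-7)*(-5)) = 210 + (0 + (I*√7)*(-5)) = 210 + (0 - 5*I*√7) = 210 - 5*I*√7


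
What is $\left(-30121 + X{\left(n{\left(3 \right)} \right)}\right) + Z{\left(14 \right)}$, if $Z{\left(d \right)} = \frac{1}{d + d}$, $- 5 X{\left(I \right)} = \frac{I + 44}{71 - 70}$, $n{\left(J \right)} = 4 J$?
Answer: $- \frac{4218503}{140} \approx -30132.0$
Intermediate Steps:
$X{\left(I \right)} = - \frac{44}{5} - \frac{I}{5}$ ($X{\left(I \right)} = - \frac{\left(I + 44\right) \frac{1}{71 - 70}}{5} = - \frac{\left(44 + I\right) 1^{-1}}{5} = - \frac{\left(44 + I\right) 1}{5} = - \frac{44 + I}{5} = - \frac{44}{5} - \frac{I}{5}$)
$Z{\left(d \right)} = \frac{1}{2 d}$
$\left(-30121 + X{\left(n{\left(3 \right)} \right)}\right) + Z{\left(14 \right)} = \left(-30121 - \left(\frac{44}{5} + \frac{4 \cdot 3}{5}\right)\right) + \frac{1}{2 \cdot 14} = \left(-30121 - \frac{56}{5}\right) + \frac{1}{2} \cdot \frac{1}{14} = \left(-30121 - \frac{56}{5}\right) + \frac{1}{28} = - \frac{150661}{5} + \frac{1}{28} = - \frac{4218503}{140}$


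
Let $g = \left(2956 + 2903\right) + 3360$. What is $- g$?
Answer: $-9219$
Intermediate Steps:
$g = 9219$ ($g = 5859 + 3360 = 9219$)
$- g = \left(-1\right) 9219 = -9219$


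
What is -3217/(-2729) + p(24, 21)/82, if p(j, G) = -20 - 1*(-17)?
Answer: 255607/223778 ≈ 1.1422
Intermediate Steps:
p(j, G) = -3 (p(j, G) = -20 + 17 = -3)
-3217/(-2729) + p(24, 21)/82 = -3217/(-2729) - 3/82 = -3217*(-1/2729) - 3*1/82 = 3217/2729 - 3/82 = 255607/223778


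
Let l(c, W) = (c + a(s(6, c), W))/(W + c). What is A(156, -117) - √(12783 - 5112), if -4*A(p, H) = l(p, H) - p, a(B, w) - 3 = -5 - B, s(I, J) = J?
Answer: 3043/78 - √7671 ≈ -48.571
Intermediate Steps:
a(B, w) = -2 - B (a(B, w) = 3 + (-5 - B) = -2 - B)
l(c, W) = -2/(W + c) (l(c, W) = (c + (-2 - c))/(W + c) = -2/(W + c))
A(p, H) = 1/(2*(H + p)) + p/4 (A(p, H) = -(-2/(H + p) - p)/4 = -(-p - 2/(H + p))/4 = 1/(2*(H + p)) + p/4)
A(156, -117) - √(12783 - 5112) = (2 + 156*(-117 + 156))/(4*(-117 + 156)) - √(12783 - 5112) = (¼)*(2 + 156*39)/39 - √7671 = (¼)*(1/39)*(2 + 6084) - √7671 = (¼)*(1/39)*6086 - √7671 = 3043/78 - √7671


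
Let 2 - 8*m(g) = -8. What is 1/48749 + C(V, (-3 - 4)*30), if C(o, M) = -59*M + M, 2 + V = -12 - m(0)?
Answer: 593762821/48749 ≈ 12180.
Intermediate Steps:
m(g) = 5/4 (m(g) = ¼ - ⅛*(-8) = ¼ + 1 = 5/4)
V = -61/4 (V = -2 + (-12 - 1*5/4) = -2 + (-12 - 5/4) = -2 - 53/4 = -61/4 ≈ -15.250)
C(o, M) = -58*M
1/48749 + C(V, (-3 - 4)*30) = 1/48749 - 58*(-3 - 4)*30 = 1/48749 - (-406)*30 = 1/48749 - 58*(-210) = 1/48749 + 12180 = 593762821/48749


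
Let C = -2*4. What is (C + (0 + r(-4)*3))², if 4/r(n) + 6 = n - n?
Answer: 100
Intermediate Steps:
r(n) = -⅔ (r(n) = 4/(-6 + (n - n)) = 4/(-6 + 0) = 4/(-6) = 4*(-⅙) = -⅔)
C = -8
(C + (0 + r(-4)*3))² = (-8 + (0 - ⅔*3))² = (-8 + (0 - 2))² = (-8 - 2)² = (-10)² = 100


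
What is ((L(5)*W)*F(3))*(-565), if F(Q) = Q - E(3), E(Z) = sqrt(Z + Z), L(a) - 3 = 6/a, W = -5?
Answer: 35595 - 11865*sqrt(6) ≈ 6531.8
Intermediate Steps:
L(a) = 3 + 6/a
E(Z) = sqrt(2)*sqrt(Z) (E(Z) = sqrt(2*Z) = sqrt(2)*sqrt(Z))
F(Q) = Q - sqrt(6) (F(Q) = Q - sqrt(2)*sqrt(3) = Q - sqrt(6))
((L(5)*W)*F(3))*(-565) = (((3 + 6/5)*(-5))*(3 - sqrt(6)))*(-565) = (((21/5)*(-5))*(3 - sqrt(6)))*(-565) = -21*(3 - sqrt(6))*(-565) = (-63 + 21*sqrt(6))*(-565) = 35595 - 11865*sqrt(6)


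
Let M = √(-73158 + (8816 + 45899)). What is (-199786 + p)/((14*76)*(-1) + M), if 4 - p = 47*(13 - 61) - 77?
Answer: 210085736/1150539 + 197449*I*√18443/1150539 ≈ 182.6 + 23.306*I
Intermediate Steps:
p = 2337 (p = 4 - (47*(13 - 61) - 77) = 4 - (47*(-48) - 77) = 4 - (-2256 - 77) = 4 - 1*(-2333) = 4 + 2333 = 2337)
M = I*√18443 (M = √(-73158 + 54715) = √(-18443) = I*√18443 ≈ 135.8*I)
(-199786 + p)/((14*76)*(-1) + M) = (-199786 + 2337)/((14*76)*(-1) + I*√18443) = -197449/(1064*(-1) + I*√18443) = -197449/(-1064 + I*√18443)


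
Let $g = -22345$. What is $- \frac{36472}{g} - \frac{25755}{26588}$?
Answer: $\frac{23189533}{34947580} \approx 0.66355$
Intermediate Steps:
$- \frac{36472}{g} - \frac{25755}{26588} = - \frac{36472}{-22345} - \frac{25755}{26588} = \left(-36472\right) \left(- \frac{1}{22345}\right) - \frac{1515}{1564} = \frac{36472}{22345} - \frac{1515}{1564} = \frac{23189533}{34947580}$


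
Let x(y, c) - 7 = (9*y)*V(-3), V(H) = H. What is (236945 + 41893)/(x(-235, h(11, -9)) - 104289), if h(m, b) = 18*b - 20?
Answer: -39834/13991 ≈ -2.8471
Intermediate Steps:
h(m, b) = -20 + 18*b
x(y, c) = 7 - 27*y (x(y, c) = 7 + (9*y)*(-3) = 7 - 27*y)
(236945 + 41893)/(x(-235, h(11, -9)) - 104289) = (236945 + 41893)/((7 - 27*(-235)) - 104289) = 278838/((7 + 6345) - 104289) = 278838/(6352 - 104289) = 278838/(-97937) = 278838*(-1/97937) = -39834/13991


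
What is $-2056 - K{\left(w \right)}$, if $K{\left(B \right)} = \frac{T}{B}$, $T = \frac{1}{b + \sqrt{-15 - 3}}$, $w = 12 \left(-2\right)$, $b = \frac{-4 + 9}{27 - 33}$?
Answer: $- \frac{5534757}{2692} - \frac{9 i \sqrt{2}}{1346} \approx -2056.0 - 0.0094561 i$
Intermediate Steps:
$b = - \frac{5}{6}$ ($b = \frac{5}{-6} = 5 \left(- \frac{1}{6}\right) = - \frac{5}{6} \approx -0.83333$)
$w = -24$
$T = \frac{1}{- \frac{5}{6} + 3 i \sqrt{2}}$ ($T = \frac{1}{- \frac{5}{6} + \sqrt{-15 - 3}} = \frac{1}{- \frac{5}{6} + \sqrt{-18}} = \frac{1}{- \frac{5}{6} + 3 i \sqrt{2}} \approx -0.044577 - 0.22695 i$)
$K{\left(B \right)} = \frac{- \frac{30}{673} - \frac{108 i \sqrt{2}}{673}}{B}$
$-2056 - K{\left(w \right)} = -2056 - - \frac{6}{\left(-24\right) \left(5 - 18 i \sqrt{2}\right)} = -2056 - \left(-6\right) \left(- \frac{1}{24}\right) \frac{1}{5 - 18 i \sqrt{2}} = -2056 - \frac{1}{4 \left(5 - 18 i \sqrt{2}\right)}$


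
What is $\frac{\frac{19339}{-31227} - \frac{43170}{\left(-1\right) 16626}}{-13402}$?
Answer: $- \frac{85544948}{579837643917} \approx -0.00014753$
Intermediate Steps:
$\frac{\frac{19339}{-31227} - \frac{43170}{\left(-1\right) 16626}}{-13402} = \left(19339 \left(- \frac{1}{31227}\right) - \frac{43170}{-16626}\right) \left(- \frac{1}{13402}\right) = \left(- \frac{19339}{31227} - - \frac{7195}{2771}\right) \left(- \frac{1}{13402}\right) = \left(- \frac{19339}{31227} + \frac{7195}{2771}\right) \left(- \frac{1}{13402}\right) = \frac{171089896}{86530017} \left(- \frac{1}{13402}\right) = - \frac{85544948}{579837643917}$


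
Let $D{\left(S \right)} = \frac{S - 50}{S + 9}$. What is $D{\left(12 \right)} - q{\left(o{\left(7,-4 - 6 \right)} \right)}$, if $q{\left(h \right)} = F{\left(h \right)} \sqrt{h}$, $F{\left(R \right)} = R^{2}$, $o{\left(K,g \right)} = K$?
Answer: $- \frac{38}{21} - 49 \sqrt{7} \approx -131.45$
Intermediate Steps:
$D{\left(S \right)} = \frac{-50 + S}{9 + S}$
$q{\left(h \right)} = h^{\frac{5}{2}}$ ($q{\left(h \right)} = h^{2} \sqrt{h} = h^{\frac{5}{2}}$)
$D{\left(12 \right)} - q{\left(o{\left(7,-4 - 6 \right)} \right)} = \frac{-50 + 12}{9 + 12} - 7^{\frac{5}{2}} = \frac{1}{21} \left(-38\right) - 49 \sqrt{7} = - \frac{38}{21} - 49 \sqrt{7}$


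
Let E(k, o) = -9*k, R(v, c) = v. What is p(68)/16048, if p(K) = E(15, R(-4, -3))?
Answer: -135/16048 ≈ -0.0084123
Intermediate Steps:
p(K) = -135 (p(K) = -9*15 = -135)
p(68)/16048 = -135/16048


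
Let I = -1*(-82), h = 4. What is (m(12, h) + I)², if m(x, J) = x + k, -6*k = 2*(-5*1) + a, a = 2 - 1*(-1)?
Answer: 326041/36 ≈ 9056.7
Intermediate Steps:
a = 3 (a = 2 + 1 = 3)
I = 82
k = 7/6 (k = -(2*(-5*1) + 3)/6 = -(2*(-5) + 3)/6 = -(-10 + 3)/6 = -⅙*(-7) = 7/6 ≈ 1.1667)
m(x, J) = 7/6 + x (m(x, J) = x + 7/6 = 7/6 + x)
(m(12, h) + I)² = ((7/6 + 12) + 82)² = (79/6 + 82)² = (571/6)² = 326041/36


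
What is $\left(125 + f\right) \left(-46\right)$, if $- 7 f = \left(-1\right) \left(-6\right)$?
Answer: $- \frac{39974}{7} \approx -5710.6$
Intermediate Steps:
$f = - \frac{6}{7}$ ($f = - \frac{\left(-1\right) \left(-6\right)}{7} = \left(- \frac{1}{7}\right) 6 = - \frac{6}{7} \approx -0.85714$)
$\left(125 + f\right) \left(-46\right) = \left(125 - \frac{6}{7}\right) \left(-46\right) = \frac{869}{7} \left(-46\right) = - \frac{39974}{7}$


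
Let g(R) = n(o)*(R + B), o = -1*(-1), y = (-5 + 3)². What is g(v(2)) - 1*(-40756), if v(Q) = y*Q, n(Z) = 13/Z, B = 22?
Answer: 41146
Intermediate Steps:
y = 4 (y = (-2)² = 4)
o = 1
v(Q) = 4*Q
g(R) = 286 + 13*R (g(R) = (13/1)*(R + 22) = (13*1)*(22 + R) = 13*(22 + R) = 286 + 13*R)
g(v(2)) - 1*(-40756) = (286 + 13*(4*2)) - 1*(-40756) = (286 + 13*8) + 40756 = (286 + 104) + 40756 = 390 + 40756 = 41146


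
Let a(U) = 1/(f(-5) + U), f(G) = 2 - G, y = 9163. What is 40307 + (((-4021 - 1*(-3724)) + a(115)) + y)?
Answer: 5999107/122 ≈ 49173.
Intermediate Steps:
a(U) = 1/(7 + U) (a(U) = 1/((2 - 1*(-5)) + U) = 1/((2 + 5) + U) = 1/(7 + U))
40307 + (((-4021 - 1*(-3724)) + a(115)) + y) = 40307 + (((-4021 - 1*(-3724)) + 1/(7 + 115)) + 9163) = 40307 + (((-4021 + 3724) + 1/122) + 9163) = 40307 + ((-297 + 1/122) + 9163) = 40307 + (-36233/122 + 9163) = 40307 + 1081653/122 = 5999107/122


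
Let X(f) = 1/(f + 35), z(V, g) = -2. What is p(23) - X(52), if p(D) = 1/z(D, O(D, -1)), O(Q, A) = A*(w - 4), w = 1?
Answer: -89/174 ≈ -0.51149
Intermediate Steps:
O(Q, A) = -3*A (O(Q, A) = A*(1 - 4) = A*(-3) = -3*A)
X(f) = 1/(35 + f)
p(D) = -1/2 (p(D) = 1/(-2) = -1/2)
p(23) - X(52) = -1/2 - 1/(35 + 52) = -1/2 - 1/87 = -89/174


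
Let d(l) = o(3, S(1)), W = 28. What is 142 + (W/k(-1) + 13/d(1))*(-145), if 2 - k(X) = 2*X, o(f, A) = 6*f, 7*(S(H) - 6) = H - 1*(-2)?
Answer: -17599/18 ≈ -977.72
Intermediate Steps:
S(H) = 44/7 + H/7 (S(H) = 6 + (H - 1*(-2))/7 = 6 + (H + 2)/7 = 6 + (2 + H)/7 = 6 + (2/7 + H/7) = 44/7 + H/7)
k(X) = 2 - 2*X
d(l) = 18 (d(l) = 6*3 = 18)
142 + (W/k(-1) + 13/d(1))*(-145) = 142 + (28/(2 - 2*(-1)) + 13/18)*(-145) = 142 + (28/(2 + 2) + 13*(1/18))*(-145) = 142 + (28/4 + 13/18)*(-145) = 142 + (28*(1/4) + 13/18)*(-145) = 142 + (7 + 13/18)*(-145) = 142 + (139/18)*(-145) = 142 - 20155/18 = -17599/18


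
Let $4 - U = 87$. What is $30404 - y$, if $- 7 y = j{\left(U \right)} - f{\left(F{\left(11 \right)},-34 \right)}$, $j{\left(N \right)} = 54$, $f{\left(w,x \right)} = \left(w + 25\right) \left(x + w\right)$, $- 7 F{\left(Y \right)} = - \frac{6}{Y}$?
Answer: $\frac{1267221150}{41503} \approx 30533.0$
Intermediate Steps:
$U = -83$ ($U = 4 - 87 = -83$)
$F{\left(Y \right)} = \frac{6}{7 Y}$ ($F{\left(Y \right)} = - \frac{\left(-6\right) \frac{1}{Y}}{7} = \frac{6}{7 Y}$)
$f{\left(w,x \right)} = \left(25 + w\right) \left(w + x\right)$
$y = - \frac{5363938}{41503}$ ($y = - \frac{54 - \left(\left(\frac{6}{7 \cdot 11}\right)^{2} + 25 \frac{6}{7 \cdot 11} + 25 \left(-34\right) + \frac{6}{7 \cdot 11} \left(-34\right)\right)}{7} = - \frac{54 - \left(\left(\frac{6}{7} \cdot \frac{1}{11}\right)^{2} + 25 \cdot \frac{6}{7} \cdot \frac{1}{11} - 850 + \frac{6}{7} \cdot \frac{1}{11} \left(-34\right)\right)}{7} = - \frac{54 - \left(\left(\frac{6}{77}\right)^{2} + 25 \cdot \frac{6}{77} - 850 + \frac{6}{77} \left(-34\right)\right)}{7} = - \frac{54 - \left(\frac{36}{5929} + \frac{150}{77} - 850 - \frac{204}{77}\right)}{7} = - \frac{54 - - \frac{5043772}{5929}}{7} = - \frac{54 + \frac{5043772}{5929}}{7} = \left(- \frac{1}{7}\right) \frac{5363938}{5929} = - \frac{5363938}{41503} \approx -129.24$)
$30404 - y = 30404 - - \frac{5363938}{41503} = 30404 + \frac{5363938}{41503} = \frac{1267221150}{41503}$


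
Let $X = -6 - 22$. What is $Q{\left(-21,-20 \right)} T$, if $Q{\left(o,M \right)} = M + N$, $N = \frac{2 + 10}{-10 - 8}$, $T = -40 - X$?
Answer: $248$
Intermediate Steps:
$X = -28$ ($X = -6 - 22 = -28$)
$T = -12$ ($T = -40 - -28 = -40 + 28 = -12$)
$N = - \frac{2}{3}$ ($N = \frac{12}{-18} = 12 \left(- \frac{1}{18}\right) = - \frac{2}{3} \approx -0.66667$)
$Q{\left(o,M \right)} = - \frac{2}{3} + M$ ($Q{\left(o,M \right)} = M - \frac{2}{3} = - \frac{2}{3} + M$)
$Q{\left(-21,-20 \right)} T = \left(- \frac{2}{3} - 20\right) \left(-12\right) = \left(- \frac{62}{3}\right) \left(-12\right) = 248$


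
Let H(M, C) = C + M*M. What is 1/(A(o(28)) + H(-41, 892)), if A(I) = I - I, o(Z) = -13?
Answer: 1/2573 ≈ 0.00038865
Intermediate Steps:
A(I) = 0
H(M, C) = C + M²
1/(A(o(28)) + H(-41, 892)) = 1/(0 + (892 + (-41)²)) = 1/(0 + (892 + 1681)) = 1/(0 + 2573) = 1/2573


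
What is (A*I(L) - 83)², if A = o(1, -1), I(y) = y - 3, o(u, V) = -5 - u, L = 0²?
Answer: 4225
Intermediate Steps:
L = 0
I(y) = -3 + y
A = -6 (A = -5 - 1*1 = -5 - 1 = -6)
(A*I(L) - 83)² = (-6*(-3 + 0) - 83)² = (-6*(-3) - 83)² = (18 - 83)² = (-65)² = 4225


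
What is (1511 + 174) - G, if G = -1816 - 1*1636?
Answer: 5137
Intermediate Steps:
G = -3452 (G = -1816 - 1636 = -3452)
(1511 + 174) - G = (1511 + 174) - 1*(-3452) = 1685 + 3452 = 5137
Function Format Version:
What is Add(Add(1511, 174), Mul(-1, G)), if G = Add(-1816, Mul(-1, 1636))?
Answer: 5137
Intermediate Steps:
G = -3452 (G = Add(-1816, -1636) = -3452)
Add(Add(1511, 174), Mul(-1, G)) = Add(Add(1511, 174), Mul(-1, -3452)) = Add(1685, 3452) = 5137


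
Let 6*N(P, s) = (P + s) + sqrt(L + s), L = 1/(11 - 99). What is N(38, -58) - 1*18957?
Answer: -56881/3 + I*sqrt(112310)/264 ≈ -18960.0 + 1.2694*I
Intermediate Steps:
L = -1/88 (L = 1/(-88) = -1/88 ≈ -0.011364)
N(P, s) = P/6 + s/6 + sqrt(-1/88 + s)/6 (N(P, s) = ((P + s) + sqrt(-1/88 + s))/6 = (P + s + sqrt(-1/88 + s))/6 = P/6 + s/6 + sqrt(-1/88 + s)/6)
N(38, -58) - 1*18957 = ((1/6)*38 + (1/6)*(-58) + sqrt(-22 + 1936*(-58))/264) - 1*18957 = (19/3 - 29/3 + sqrt(-22 - 112288)/264) - 18957 = (19/3 - 29/3 + sqrt(-112310)/264) - 18957 = (19/3 - 29/3 + (I*sqrt(112310))/264) - 18957 = (19/3 - 29/3 + I*sqrt(112310)/264) - 18957 = (-10/3 + I*sqrt(112310)/264) - 18957 = -56881/3 + I*sqrt(112310)/264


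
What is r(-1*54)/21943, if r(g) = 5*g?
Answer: -270/21943 ≈ -0.012305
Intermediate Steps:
r(-1*54)/21943 = (5*(-1*54))/21943 = (5*(-54))*(1/21943) = -270*1/21943 = -270/21943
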